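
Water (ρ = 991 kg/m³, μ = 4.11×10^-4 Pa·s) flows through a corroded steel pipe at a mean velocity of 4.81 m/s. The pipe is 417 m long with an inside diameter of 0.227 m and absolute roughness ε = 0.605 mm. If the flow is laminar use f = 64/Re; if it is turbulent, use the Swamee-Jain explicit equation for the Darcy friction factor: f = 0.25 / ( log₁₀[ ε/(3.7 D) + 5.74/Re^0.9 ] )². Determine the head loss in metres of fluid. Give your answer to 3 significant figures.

Reynolds number Re = ρVD/μ = 991 · 4.81 · 0.227 / 0.000411 = 2.633e+06.
Re > 4000 → turbulent. Relative roughness ε/D = 0.000605/0.227 = 0.00267. Swamee-Jain: f = 0.25/(log₁₀[0.00267/3.7 + 5.74/2.633e+06^0.9])² = 0.25/(log₁₀[0.00072 + 9.56e-06])² = 0.25/(-3.137)² = 0.02541.
Darcy-Weisbach: ΔP = f(L/D)(ρV²/2) = 0.02541·(417/0.227)·(991·4.81²/2) = 0.02541·1837·1.146e+04 = 5.351e+05 Pa.
Head loss h_f = ΔP/(ρg) = 5.351e+05/(991·9.81) = 55.0 m.

h_f ≈ 55.0 m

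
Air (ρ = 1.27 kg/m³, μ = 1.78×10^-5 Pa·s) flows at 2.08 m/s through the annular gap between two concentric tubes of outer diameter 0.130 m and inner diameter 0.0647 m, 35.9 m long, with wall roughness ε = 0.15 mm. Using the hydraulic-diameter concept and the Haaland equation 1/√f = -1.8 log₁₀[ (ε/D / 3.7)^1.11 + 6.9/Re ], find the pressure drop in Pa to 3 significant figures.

ΔP ≈ 51.6 Pa

Hydraulic diameter D_h = 4A/P = D_o - D_i = 0.13 - 0.0647 = 0.0653 m.
Re = ρVD_h/μ = 1.27·2.08·0.0653/1.78e-05 = 9691.
ε/D_h = 0.00015/0.0653 = 0.0023; Haaland gives 1/√f = -1.8 log₁₀[0.000276+0.000712] = 5.41, so f = 0.03417.
ΔP = f(L/D_h)(ρV²/2) = 0.03417·35.9/0.0653·2.747 = 51.61 Pa.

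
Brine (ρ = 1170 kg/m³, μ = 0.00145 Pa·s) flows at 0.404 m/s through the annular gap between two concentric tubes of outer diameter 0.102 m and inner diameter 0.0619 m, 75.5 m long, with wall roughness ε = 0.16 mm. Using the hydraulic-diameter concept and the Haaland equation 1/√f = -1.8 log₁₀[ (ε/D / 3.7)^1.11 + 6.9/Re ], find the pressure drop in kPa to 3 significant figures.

ΔP ≈ 6.23 kPa

Hydraulic diameter D_h = 4A/P = D_o - D_i = 0.102 - 0.0619 = 0.0401 m.
Re = ρVD_h/μ = 1170·0.404·0.0401/0.00145 = 1.307e+04.
ε/D_h = 0.00016/0.0401 = 0.00399; Haaland gives 1/√f = -1.8 log₁₀[0.000509+0.000528] = 5.372, so f = 0.03465.
ΔP = f(L/D_h)(ρV²/2) = 0.03465·75.5/0.0401·95.48 = 6229 Pa.
ΔP = 6.23 kPa.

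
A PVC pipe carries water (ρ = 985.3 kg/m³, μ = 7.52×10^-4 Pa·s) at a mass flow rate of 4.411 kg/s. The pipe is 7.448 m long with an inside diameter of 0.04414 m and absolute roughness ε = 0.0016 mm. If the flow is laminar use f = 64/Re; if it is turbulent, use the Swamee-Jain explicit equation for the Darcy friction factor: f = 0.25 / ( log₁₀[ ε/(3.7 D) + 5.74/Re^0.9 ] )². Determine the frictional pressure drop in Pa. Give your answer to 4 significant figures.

A = πD²/4 = π(0.04414)²/4 = 0.00153 m²; mean velocity V = ṁ/(ρA) = 4.411/(985.3 · 0.00153) = 2.926 m/s.
Reynolds number Re = ρVD/μ = 985.3 · 2.926 · 0.04414 / 0.000752 = 1.692e+05.
Re > 4000 → turbulent. Relative roughness ε/D = 1.6e-06/0.04414 = 3.62e-05. Swamee-Jain: f = 0.25/(log₁₀[3.62e-05/3.7 + 5.74/1.692e+05^0.9])² = 0.25/(log₁₀[9.8e-06 + 0.000113])² = 0.25/(-3.911)² = 0.01635.
Darcy-Weisbach: ΔP = f(L/D)(ρV²/2) = 0.01635·(7.448/0.04414)·(985.3·2.926²/2) = 0.01635·168.7·4217 = 1.163e+04 Pa.

ΔP ≈ 11630 Pa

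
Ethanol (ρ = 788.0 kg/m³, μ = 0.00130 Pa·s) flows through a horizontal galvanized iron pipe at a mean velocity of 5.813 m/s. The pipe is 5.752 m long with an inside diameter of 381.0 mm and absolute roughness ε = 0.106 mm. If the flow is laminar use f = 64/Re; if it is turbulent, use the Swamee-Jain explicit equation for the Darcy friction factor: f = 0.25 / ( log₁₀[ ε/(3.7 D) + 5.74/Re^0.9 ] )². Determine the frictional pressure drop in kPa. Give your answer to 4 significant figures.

ΔP ≈ 3.090 kPa

Reynolds number Re = ρVD/μ = 788 · 5.813 · 0.381 / 0.0013 = 1.342e+06.
Re > 4000 → turbulent. Relative roughness ε/D = 0.000106/0.381 = 0.000278. Swamee-Jain: f = 0.25/(log₁₀[0.000278/3.7 + 5.74/1.342e+06^0.9])² = 0.25/(log₁₀[7.52e-05 + 1.75e-05])² = 0.25/(-4.033)² = 0.01537.
Darcy-Weisbach: ΔP = f(L/D)(ρV²/2) = 0.01537·(5.752/0.381)·(788·5.813²/2) = 0.01537·15.1·1.331e+04 = 3090 Pa.
ΔP = 3090 Pa = 3.090 kPa.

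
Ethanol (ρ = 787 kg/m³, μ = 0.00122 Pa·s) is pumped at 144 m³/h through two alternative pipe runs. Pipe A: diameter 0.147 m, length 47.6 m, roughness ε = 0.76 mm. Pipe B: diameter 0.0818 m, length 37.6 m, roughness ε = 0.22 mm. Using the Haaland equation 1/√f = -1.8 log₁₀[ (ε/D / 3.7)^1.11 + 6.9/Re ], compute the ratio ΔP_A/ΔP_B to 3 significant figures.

ΔP_A/ΔP_B ≈ 0.0816

Pipe A: V = Q/A = 0.04/0.01697 = 2.357 m/s; Re = 2.235e+05; ε/D = 0.00517; Haaland → f = 0.03112; ΔP_A = f(L/D)(ρV²/2) = 2.202e+04 Pa.
Pipe B: V = Q/A = 0.04/0.005255 = 7.611 m/s; Re = 4.016e+05; ε/D = 0.00269; Haaland → f = 0.02576; ΔP_B = f(L/D)(ρV²/2) = 2.699e+05 Pa.
ΔP_A/ΔP_B = 2.202e+04/2.699e+05 = 0.0816.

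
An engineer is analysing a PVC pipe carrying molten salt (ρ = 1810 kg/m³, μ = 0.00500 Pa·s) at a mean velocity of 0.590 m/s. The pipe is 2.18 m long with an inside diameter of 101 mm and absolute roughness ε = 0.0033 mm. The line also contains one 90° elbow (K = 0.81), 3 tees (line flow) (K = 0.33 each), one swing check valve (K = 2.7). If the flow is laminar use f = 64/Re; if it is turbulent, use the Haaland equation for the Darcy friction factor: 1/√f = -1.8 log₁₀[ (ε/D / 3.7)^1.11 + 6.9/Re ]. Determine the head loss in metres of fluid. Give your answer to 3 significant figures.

Reynolds number Re = ρVD/μ = 1810 · 0.59 · 0.101 / 0.005 = 2.157e+04.
Re > 4000 → turbulent. Relative roughness ε/D = 3.3e-06/0.101 = 3.27e-05. Haaland: 1/√f = -1.8 log₁₀[(3.27e-05/3.7)^1.11 + 6.9/2.157e+04] = -1.8 log₁₀[2.45e-06 + 0.00032] = 6.285, so f = 0.02532.
Total minor-loss coefficient ΣK = 1·0.81 + 3·0.33 + 1·2.7 = 4.5.
ΔP = [f·L/D + ΣK]·(ρV²/2) = [0.02532·2.18/0.101 + 4.5]·(1810·0.59²/2) = [0.5464 + 4.5]·315 = 1590 Pa.
Head loss h_f = ΔP/(ρg) = 1590/(1810·9.81) = 0.0895 m.

h_f ≈ 0.0895 m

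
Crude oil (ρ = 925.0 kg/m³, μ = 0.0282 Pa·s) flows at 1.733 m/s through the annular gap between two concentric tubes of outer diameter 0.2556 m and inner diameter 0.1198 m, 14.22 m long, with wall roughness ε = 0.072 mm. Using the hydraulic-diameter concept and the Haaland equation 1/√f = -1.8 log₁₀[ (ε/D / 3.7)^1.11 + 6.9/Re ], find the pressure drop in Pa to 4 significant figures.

ΔP ≈ 4912 Pa

Hydraulic diameter D_h = 4A/P = D_o - D_i = 0.2556 - 0.1198 = 0.1358 m.
Re = ρVD_h/μ = 925·1.733·0.1358/0.0282 = 7720.
ε/D_h = 7.2e-05/0.1358 = 0.00053; Haaland gives 1/√f = -1.8 log₁₀[5.41e-05+0.000894] = 5.442, so f = 0.03377.
ΔP = f(L/D_h)(ρV²/2) = 0.03377·14.22/0.1358·1389 = 4912 Pa.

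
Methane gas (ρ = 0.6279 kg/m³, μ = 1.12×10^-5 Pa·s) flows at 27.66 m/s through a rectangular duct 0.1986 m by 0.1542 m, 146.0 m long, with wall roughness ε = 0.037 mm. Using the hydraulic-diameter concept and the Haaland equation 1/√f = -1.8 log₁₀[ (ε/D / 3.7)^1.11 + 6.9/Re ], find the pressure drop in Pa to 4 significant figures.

ΔP ≈ 3304 Pa

Hydraulic diameter D_h = 4A/P = 4·(0.1986·0.1542)/(2·(0.1986+0.1542)) = 0.1225/0.7056 = 0.1736 m.
Re = ρVD_h/μ = 0.6279·27.66·0.1736/1.12e-05 = 2.692e+05.
ε/D_h = 3.7e-05/0.1736 = 0.000213; Haaland gives 1/√f = -1.8 log₁₀[1.97e-05+2.56e-05] = 7.819, so f = 0.01636.
ΔP = f(L/D_h)(ρV²/2) = 0.01636·146/0.1736·240.2 = 3304 Pa.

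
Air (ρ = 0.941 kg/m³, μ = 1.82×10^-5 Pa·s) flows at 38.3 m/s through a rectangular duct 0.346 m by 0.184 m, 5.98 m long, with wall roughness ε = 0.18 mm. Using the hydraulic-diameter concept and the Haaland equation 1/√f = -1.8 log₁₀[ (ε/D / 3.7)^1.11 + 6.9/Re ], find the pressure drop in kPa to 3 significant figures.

ΔP ≈ 0.327 kPa

Hydraulic diameter D_h = 4A/P = 4·(0.346·0.184)/(2·(0.346+0.184)) = 0.2547/1.06 = 0.2402 m.
Re = ρVD_h/μ = 0.941·38.3·0.2402/1.82e-05 = 4.757e+05.
ε/D_h = 0.00018/0.2402 = 0.000749; Haaland gives 1/√f = -1.8 log₁₀[7.95e-05+1.45e-05] = 7.249, so f = 0.01903.
ΔP = f(L/D_h)(ρV²/2) = 0.01903·5.98/0.2402·690.2 = 327 Pa.
ΔP = 0.327 kPa.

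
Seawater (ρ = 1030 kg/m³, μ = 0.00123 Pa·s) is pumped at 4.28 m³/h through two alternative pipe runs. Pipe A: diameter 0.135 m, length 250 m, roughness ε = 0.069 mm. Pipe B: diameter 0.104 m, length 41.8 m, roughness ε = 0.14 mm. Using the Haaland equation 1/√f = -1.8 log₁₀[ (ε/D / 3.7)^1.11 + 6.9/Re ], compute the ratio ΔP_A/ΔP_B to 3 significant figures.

Pipe A: V = Q/A = 0.001189/0.01431 = 0.08306 m/s; Re = 9390; ε/D = 0.000511; Haaland → f = 0.03203; ΔP_A = f(L/D)(ρV²/2) = 210.7 Pa.
Pipe B: V = Q/A = 0.001189/0.008495 = 0.14 m/s; Re = 1.219e+04; ε/D = 0.00135; Haaland → f = 0.03123; ΔP_B = f(L/D)(ρV²/2) = 126.6 Pa.
ΔP_A/ΔP_B = 210.7/126.6 = 1.66.

ΔP_A/ΔP_B ≈ 1.66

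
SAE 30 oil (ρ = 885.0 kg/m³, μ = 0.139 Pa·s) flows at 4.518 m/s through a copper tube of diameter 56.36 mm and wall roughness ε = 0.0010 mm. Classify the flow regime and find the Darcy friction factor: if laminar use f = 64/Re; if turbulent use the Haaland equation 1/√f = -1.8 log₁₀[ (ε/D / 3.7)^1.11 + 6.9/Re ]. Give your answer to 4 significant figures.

Re = ρVD/μ = 885·4.518·0.05636/0.139 = 1621.
Re < 2300 → laminar, so f = 64/Re = 0.03948 (roughness is irrelevant in laminar flow).

f ≈ 0.03948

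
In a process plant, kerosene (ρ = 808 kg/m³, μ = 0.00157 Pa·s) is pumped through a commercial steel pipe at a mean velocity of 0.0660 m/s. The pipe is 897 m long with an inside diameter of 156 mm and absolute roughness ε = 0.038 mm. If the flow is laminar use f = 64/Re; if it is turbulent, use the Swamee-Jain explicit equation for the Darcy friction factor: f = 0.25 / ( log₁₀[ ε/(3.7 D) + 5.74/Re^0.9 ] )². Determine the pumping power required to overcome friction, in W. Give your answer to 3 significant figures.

P ≈ 0.479 W

Reynolds number Re = ρVD/μ = 808 · 0.066 · 0.156 / 0.00157 = 5299.
Re > 4000 → turbulent. Relative roughness ε/D = 3.8e-05/0.156 = 0.000244. Swamee-Jain: f = 0.25/(log₁₀[0.000244/3.7 + 5.74/5299^0.9])² = 0.25/(log₁₀[6.58e-05 + 0.00255])² = 0.25/(-2.582)² = 0.03751.
Darcy-Weisbach: ΔP = f(L/D)(ρV²/2) = 0.03751·(897/0.156)·(808·0.066²/2) = 0.03751·5750·1.76 = 379.5 Pa.
Q = V·A = 0.066·0.01911 = 0.001261 m³/s.
Pumping power P = QΔP = 0.001261·379.5 = 0.4788 W = 0.479 W.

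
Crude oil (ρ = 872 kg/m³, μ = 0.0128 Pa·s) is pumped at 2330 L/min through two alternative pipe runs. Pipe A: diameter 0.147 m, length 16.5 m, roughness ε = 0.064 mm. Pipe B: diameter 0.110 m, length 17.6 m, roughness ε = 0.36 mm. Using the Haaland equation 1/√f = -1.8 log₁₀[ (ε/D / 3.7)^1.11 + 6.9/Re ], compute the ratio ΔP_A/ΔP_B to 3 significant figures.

Pipe A: V = Q/A = 0.03883/0.01697 = 2.288 m/s; Re = 2.291e+04; ε/D = 0.000435; Haaland → f = 0.02574; ΔP_A = f(L/D)(ρV²/2) = 6596 Pa.
Pipe B: V = Q/A = 0.03883/0.009503 = 4.086 m/s; Re = 3.062e+04; ε/D = 0.00327; Haaland → f = 0.03017; ΔP_B = f(L/D)(ρV²/2) = 3.515e+04 Pa.
ΔP_A/ΔP_B = 6596/3.515e+04 = 0.188.

ΔP_A/ΔP_B ≈ 0.188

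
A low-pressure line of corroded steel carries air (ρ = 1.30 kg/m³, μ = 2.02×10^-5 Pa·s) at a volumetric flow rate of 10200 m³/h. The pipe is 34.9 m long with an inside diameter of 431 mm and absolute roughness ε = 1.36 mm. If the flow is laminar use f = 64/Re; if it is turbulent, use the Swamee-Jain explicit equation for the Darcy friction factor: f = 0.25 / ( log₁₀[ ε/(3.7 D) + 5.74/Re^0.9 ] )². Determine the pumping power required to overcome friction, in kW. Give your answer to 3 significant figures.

Q = 10200 m³/h = 10200/3600 = 2.833 m³/s.
Cross-sectional area A = πD²/4 = π(0.431)²/4 = 0.1459 m²; mean velocity V = Q/A = 2.833/0.1459 = 19.42 m/s.
Reynolds number Re = ρVD/μ = 1.3 · 19.42 · 0.431 / 2.02e-05 = 5.387e+05.
Re > 4000 → turbulent. Relative roughness ε/D = 0.00136/0.431 = 0.00316. Swamee-Jain: f = 0.25/(log₁₀[0.00316/3.7 + 5.74/5.387e+05^0.9])² = 0.25/(log₁₀[0.000853 + 3.99e-05])² = 0.25/(-3.049)² = 0.02689.
Darcy-Weisbach: ΔP = f(L/D)(ρV²/2) = 0.02689·(34.9/0.431)·(1.3·19.42²/2) = 0.02689·80.97·245.1 = 533.7 Pa.
Pumping power P = QΔP = 2.833·533.7 = 1512 W = 1.51 kW.

P ≈ 1.51 kW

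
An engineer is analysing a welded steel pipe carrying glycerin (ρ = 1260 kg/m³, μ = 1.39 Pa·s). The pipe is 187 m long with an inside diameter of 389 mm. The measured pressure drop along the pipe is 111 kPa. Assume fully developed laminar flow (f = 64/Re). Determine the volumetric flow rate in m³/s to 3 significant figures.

For laminar flow, f = 64/Re with Re = ρVD/μ, so Darcy-Weisbach reduces to ΔP = 32μLV/D². Solving for V: V = ΔP·D²/(32μL) = 1.11e+05·(0.389)²/(32·1.39·187) = 2.019 m/s.
Check: Re = ρVD/μ = 1260·2.019·0.389/1.39 = 712.1 < 2300, so the laminar assumption holds.
Q = V·A = 2.019·(π/4·0.389²) = 0.24 m³/s = 0.240 m³/s.

Q ≈ 0.240 m³/s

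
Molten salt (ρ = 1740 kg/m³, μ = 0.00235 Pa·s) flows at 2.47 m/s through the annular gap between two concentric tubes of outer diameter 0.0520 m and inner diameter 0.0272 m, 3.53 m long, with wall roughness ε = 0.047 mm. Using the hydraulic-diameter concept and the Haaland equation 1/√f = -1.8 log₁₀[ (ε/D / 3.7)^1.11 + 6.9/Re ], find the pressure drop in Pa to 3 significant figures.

ΔP ≈ 19900 Pa

Hydraulic diameter D_h = 4A/P = D_o - D_i = 0.052 - 0.0272 = 0.0248 m.
Re = ρVD_h/μ = 1740·2.47·0.0248/0.00235 = 4.536e+04.
ε/D_h = 4.7e-05/0.0248 = 0.0019; Haaland gives 1/√f = -1.8 log₁₀[0.000223+0.000152] = 6.167, so f = 0.02629.
ΔP = f(L/D_h)(ρV²/2) = 0.02629·3.53/0.0248·5308 = 1.986e+04 Pa.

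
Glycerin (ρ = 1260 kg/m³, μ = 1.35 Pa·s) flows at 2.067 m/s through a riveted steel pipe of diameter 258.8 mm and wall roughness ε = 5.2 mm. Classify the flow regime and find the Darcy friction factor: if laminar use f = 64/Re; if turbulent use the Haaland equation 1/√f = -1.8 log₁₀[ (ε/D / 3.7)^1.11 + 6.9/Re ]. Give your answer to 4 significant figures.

f ≈ 0.1282

Re = ρVD/μ = 1260·2.067·0.2588/1.35 = 499.3.
Re < 2300 → laminar, so f = 64/Re = 0.1282 (roughness is irrelevant in laminar flow).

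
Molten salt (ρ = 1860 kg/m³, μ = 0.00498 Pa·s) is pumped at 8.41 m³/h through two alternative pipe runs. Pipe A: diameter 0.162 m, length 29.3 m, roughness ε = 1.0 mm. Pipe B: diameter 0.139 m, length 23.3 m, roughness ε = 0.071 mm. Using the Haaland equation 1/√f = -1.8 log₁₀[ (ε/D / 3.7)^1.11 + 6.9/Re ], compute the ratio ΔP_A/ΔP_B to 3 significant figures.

Pipe A: V = Q/A = 0.002336/0.02061 = 0.1133 m/s; Re = 6858; ε/D = 0.00617; Haaland → f = 0.0412; ΔP_A = f(L/D)(ρV²/2) = 89.01 Pa.
Pipe B: V = Q/A = 0.002336/0.01517 = 0.1539 m/s; Re = 7992; ε/D = 0.000511; Haaland → f = 0.03343; ΔP_B = f(L/D)(ρV²/2) = 123.5 Pa.
ΔP_A/ΔP_B = 89.01/123.5 = 0.721.

ΔP_A/ΔP_B ≈ 0.721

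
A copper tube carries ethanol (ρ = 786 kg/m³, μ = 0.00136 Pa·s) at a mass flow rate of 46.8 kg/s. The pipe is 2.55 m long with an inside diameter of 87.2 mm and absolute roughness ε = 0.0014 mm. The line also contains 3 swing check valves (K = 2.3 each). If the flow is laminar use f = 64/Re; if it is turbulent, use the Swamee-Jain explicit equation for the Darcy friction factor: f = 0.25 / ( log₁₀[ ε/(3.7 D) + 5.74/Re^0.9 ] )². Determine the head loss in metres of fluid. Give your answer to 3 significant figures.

A = πD²/4 = π(0.0872)²/4 = 0.005972 m²; mean velocity V = ṁ/(ρA) = 46.8/(786 · 0.005972) = 9.97 m/s.
Reynolds number Re = ρVD/μ = 786 · 9.97 · 0.0872 / 0.00136 = 5.025e+05.
Re > 4000 → turbulent. Relative roughness ε/D = 1.4e-06/0.0872 = 1.61e-05. Swamee-Jain: f = 0.25/(log₁₀[1.61e-05/3.7 + 5.74/5.025e+05^0.9])² = 0.25/(log₁₀[4.34e-06 + 4.25e-05])² = 0.25/(-4.33)² = 0.01334.
Total minor-loss coefficient ΣK = 3·2.3 = 6.9.
ΔP = [f·L/D + ΣK]·(ρV²/2) = [0.01334·2.55/0.0872 + 6.9]·(786·9.97²/2) = [0.39 + 6.9]·3.907e+04 = 2.848e+05 Pa.
Head loss h_f = ΔP/(ρg) = 2.848e+05/(786·9.81) = 36.9 m.

h_f ≈ 36.9 m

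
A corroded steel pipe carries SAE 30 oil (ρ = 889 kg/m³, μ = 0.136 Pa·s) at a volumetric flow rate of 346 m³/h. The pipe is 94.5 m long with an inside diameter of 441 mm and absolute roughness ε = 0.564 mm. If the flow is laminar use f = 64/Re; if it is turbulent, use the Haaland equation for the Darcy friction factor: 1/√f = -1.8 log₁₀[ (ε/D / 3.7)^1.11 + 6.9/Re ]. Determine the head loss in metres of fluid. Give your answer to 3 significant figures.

Q = 346 m³/h = 346/3600 = 0.09611 m³/s.
Cross-sectional area A = πD²/4 = π(0.441)²/4 = 0.1527 m²; mean velocity V = Q/A = 0.09611/0.1527 = 0.6292 m/s.
Reynolds number Re = ρVD/μ = 889 · 0.6292 · 0.441 / 0.136 = 1814.
Re < 2300 → laminar flow, so f = 64/Re = 64/1814 = 0.03528 (the turbulent correlation is not needed).
Darcy-Weisbach: ΔP = f(L/D)(ρV²/2) = 0.03528·(94.5/0.441)·(889·0.6292²/2) = 0.03528·214.3·176 = 1331 Pa.
Head loss h_f = ΔP/(ρg) = 1331/(889·9.81) = 0.153 m.

h_f ≈ 0.153 m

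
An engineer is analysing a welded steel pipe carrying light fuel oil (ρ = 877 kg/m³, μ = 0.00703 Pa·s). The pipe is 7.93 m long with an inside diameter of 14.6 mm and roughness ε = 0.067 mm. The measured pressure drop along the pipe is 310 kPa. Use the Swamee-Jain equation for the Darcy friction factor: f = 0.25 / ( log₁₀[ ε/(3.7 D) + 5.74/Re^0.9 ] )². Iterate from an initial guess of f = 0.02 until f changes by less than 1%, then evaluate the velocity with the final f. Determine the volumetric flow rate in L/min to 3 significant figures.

Rearranging Darcy-Weisbach: V = √(2·ΔP·D/(f·L·ρ)). With ε/D = 6.7e-05/0.0146 = 0.00459, iterate starting from f = 0.02:
  f = 0.02 → V = √(2·3.1e+05·0.0146/(0.02·7.93·877)) = 8.067 m/s; Re = ρVD/μ = 1.469e+04; f → 0.03571
  f = 0.03571 → V = 6.037 m/s; Re = 1.1e+04; f → 0.03724
  f = 0.03724 → V = 5.912 m/s; Re = 1.077e+04; f → 0.03736
Converged (Δf/f < 1%). With the final f = 0.03736: V = √(2·3.1e+05·0.0146/(0.03736·7.93·877)) = 5.902 m/s.
Q = V·A = 5.902·(π/4·0.0146²) = 0.0009882 m³/s = 59.3 L/min.

Q ≈ 59.3 L/min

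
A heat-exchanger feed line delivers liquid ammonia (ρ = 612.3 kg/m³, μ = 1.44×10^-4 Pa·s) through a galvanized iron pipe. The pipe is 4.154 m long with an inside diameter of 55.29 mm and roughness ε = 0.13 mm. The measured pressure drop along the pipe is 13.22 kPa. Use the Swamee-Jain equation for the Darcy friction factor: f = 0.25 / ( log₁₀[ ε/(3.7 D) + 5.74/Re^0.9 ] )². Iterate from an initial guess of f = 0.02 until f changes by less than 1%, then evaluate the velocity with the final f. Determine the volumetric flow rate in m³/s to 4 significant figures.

Q ≈ 0.01159 m³/s

Rearranging Darcy-Weisbach: V = √(2·ΔP·D/(f·L·ρ)). With ε/D = 0.00013/0.05529 = 0.00235, iterate starting from f = 0.02:
  f = 0.02 → V = √(2·1.322e+04·0.05529/(0.02·4.154·612.3)) = 5.361 m/s; Re = ρVD/μ = 1.26e+06; f → 0.02465
  f = 0.02465 → V = 4.828 m/s; Re = 1.135e+06; f → 0.02467
Converged (Δf/f < 1%). With the final f = 0.02467: V = √(2·1.322e+04·0.05529/(0.02467·4.154·612.3)) = 4.826 m/s.
Q = V·A = 4.826·(π/4·0.05529²) = 0.01159 m³/s = 0.01159 m³/s.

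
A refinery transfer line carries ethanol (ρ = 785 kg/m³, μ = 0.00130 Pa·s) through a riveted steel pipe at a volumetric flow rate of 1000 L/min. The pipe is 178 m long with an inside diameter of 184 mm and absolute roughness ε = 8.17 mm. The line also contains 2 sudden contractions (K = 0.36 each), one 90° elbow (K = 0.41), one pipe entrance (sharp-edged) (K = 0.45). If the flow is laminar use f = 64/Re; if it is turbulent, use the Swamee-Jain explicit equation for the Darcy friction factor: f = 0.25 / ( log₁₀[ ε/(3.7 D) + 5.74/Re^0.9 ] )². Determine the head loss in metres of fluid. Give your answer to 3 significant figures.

Q = 1000 L/min = 1000/60000 = 0.01667 m³/s.
Cross-sectional area A = πD²/4 = π(0.184)²/4 = 0.02659 m²; mean velocity V = Q/A = 0.01667/0.02659 = 0.6268 m/s.
Reynolds number Re = ρVD/μ = 785 · 0.6268 · 0.184 / 0.0013 = 6.964e+04.
Re > 4000 → turbulent. Relative roughness ε/D = 0.00817/0.184 = 0.0444. Swamee-Jain: f = 0.25/(log₁₀[0.0444/3.7 + 5.74/6.964e+04^0.9])² = 0.25/(log₁₀[0.012 + 0.000251])² = 0.25/(-1.912)² = 0.0684.
Total minor-loss coefficient ΣK = 2·0.36 + 1·0.41 + 1·0.45 = 1.58.
ΔP = [f·L/D + ΣK]·(ρV²/2) = [0.0684·178/0.184 + 1.58]·(785·0.6268²/2) = [66.17 + 1.58]·154.2 = 1.045e+04 Pa.
Head loss h_f = ΔP/(ρg) = 1.045e+04/(785·9.81) = 1.36 m.

h_f ≈ 1.36 m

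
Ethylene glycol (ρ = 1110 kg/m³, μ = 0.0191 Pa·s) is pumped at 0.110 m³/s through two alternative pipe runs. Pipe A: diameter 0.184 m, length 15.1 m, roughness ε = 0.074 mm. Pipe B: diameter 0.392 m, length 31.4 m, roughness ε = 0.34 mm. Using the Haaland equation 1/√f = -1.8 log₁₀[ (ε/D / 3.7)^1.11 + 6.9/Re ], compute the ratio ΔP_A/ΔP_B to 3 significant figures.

ΔP_A/ΔP_B ≈ 17.4

Pipe A: V = Q/A = 0.11/0.02659 = 4.137 m/s; Re = 4.424e+04; ε/D = 0.000402; Haaland → f = 0.02245; ΔP_A = f(L/D)(ρV²/2) = 1.75e+04 Pa.
Pipe B: V = Q/A = 0.11/0.1207 = 0.9114 m/s; Re = 2.076e+04; ε/D = 0.000867; Haaland → f = 0.02716; ΔP_B = f(L/D)(ρV²/2) = 1003 Pa.
ΔP_A/ΔP_B = 1.75e+04/1003 = 17.4.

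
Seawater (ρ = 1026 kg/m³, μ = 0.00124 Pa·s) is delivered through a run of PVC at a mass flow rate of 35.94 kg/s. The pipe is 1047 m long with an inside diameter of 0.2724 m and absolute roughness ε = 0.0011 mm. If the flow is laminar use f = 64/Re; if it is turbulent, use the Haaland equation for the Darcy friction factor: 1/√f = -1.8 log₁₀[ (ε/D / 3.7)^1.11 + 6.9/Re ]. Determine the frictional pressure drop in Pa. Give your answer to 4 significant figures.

A = πD²/4 = π(0.2724)²/4 = 0.05828 m²; mean velocity V = ṁ/(ρA) = 35.94/(1026 · 0.05828) = 0.6011 m/s.
Reynolds number Re = ρVD/μ = 1026 · 0.6011 · 0.2724 / 0.00124 = 1.355e+05.
Re > 4000 → turbulent. Relative roughness ε/D = 1.1e-06/0.2724 = 4.04e-06. Haaland: 1/√f = -1.8 log₁₀[(4.04e-06/3.7)^1.11 + 6.9/1.355e+05] = -1.8 log₁₀[2.41e-07 + 5.09e-05] = 7.724, so f = 0.01676.
Darcy-Weisbach: ΔP = f(L/D)(ρV²/2) = 0.01676·(1047/0.2724)·(1026·0.6011²/2) = 0.01676·3844·185.3 = 1.194e+04 Pa.

ΔP ≈ 11940 Pa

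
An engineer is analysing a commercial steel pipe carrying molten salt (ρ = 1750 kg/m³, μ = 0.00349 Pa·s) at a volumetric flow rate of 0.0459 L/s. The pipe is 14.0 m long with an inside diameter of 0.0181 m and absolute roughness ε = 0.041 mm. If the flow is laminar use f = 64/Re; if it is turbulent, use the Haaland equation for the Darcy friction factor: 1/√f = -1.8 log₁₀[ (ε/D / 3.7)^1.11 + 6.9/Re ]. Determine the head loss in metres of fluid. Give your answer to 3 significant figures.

h_f ≈ 0.0496 m

Q = 0.0459 L/s = 0.0459/1000 = 4.59e-05 m³/s.
Cross-sectional area A = πD²/4 = π(0.0181)²/4 = 0.0002573 m²; mean velocity V = Q/A = 4.59e-05/0.0002573 = 0.1784 m/s.
Reynolds number Re = ρVD/μ = 1750 · 0.1784 · 0.0181 / 0.00349 = 1619.
Re < 2300 → laminar flow, so f = 64/Re = 64/1619 = 0.03953 (the turbulent correlation is not needed).
Darcy-Weisbach: ΔP = f(L/D)(ρV²/2) = 0.03953·(14/0.0181)·(1750·0.1784²/2) = 0.03953·773.5·27.84 = 851.4 Pa.
Head loss h_f = ΔP/(ρg) = 851.4/(1750·9.81) = 0.0496 m.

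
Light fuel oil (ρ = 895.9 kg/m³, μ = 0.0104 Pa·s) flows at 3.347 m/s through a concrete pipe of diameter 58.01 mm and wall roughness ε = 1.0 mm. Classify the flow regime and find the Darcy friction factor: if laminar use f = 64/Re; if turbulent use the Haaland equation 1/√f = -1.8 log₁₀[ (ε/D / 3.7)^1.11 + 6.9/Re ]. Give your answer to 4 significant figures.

f ≈ 0.04846

Re = ρVD/μ = 895.9·3.347·0.05801/0.0104 = 1.673e+04.
Re > 4000 → turbulent. ε/D = 0.001/0.05801 = 0.0172; Haaland: 1/√f = -1.8 log₁₀[0.00258 + 0.000413] = 4.543, so f = 0.04846.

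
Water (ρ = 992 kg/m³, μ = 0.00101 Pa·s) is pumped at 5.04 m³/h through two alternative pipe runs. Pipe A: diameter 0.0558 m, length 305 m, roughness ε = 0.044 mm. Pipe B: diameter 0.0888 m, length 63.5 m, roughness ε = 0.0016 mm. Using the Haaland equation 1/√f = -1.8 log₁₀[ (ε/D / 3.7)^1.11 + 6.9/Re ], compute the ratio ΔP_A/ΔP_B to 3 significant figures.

ΔP_A/ΔP_B ≈ 47.3

Pipe A: V = Q/A = 0.0014/0.002445 = 0.5725 m/s; Re = 3.138e+04; ε/D = 0.000789; Haaland → f = 0.02495; ΔP_A = f(L/D)(ρV²/2) = 2.217e+04 Pa.
Pipe B: V = Q/A = 0.0014/0.006193 = 0.2261 m/s; Re = 1.972e+04; ε/D = 1.8e-05; Haaland → f = 0.02586; ΔP_B = f(L/D)(ρV²/2) = 468.8 Pa.
ΔP_A/ΔP_B = 2.217e+04/468.8 = 47.3.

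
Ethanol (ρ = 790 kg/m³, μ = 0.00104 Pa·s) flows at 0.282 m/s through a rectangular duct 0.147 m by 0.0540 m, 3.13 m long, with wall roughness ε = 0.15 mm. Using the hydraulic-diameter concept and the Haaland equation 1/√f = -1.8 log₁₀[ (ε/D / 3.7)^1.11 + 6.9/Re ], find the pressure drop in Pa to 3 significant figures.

ΔP ≈ 37.5 Pa

Hydraulic diameter D_h = 4A/P = 4·(0.147·0.054)/(2·(0.147+0.054)) = 0.03175/0.402 = 0.07899 m.
Re = ρVD_h/μ = 790·0.282·0.07899/0.00104 = 1.692e+04.
ε/D_h = 0.00015/0.07899 = 0.0019; Haaland gives 1/√f = -1.8 log₁₀[0.000223+0.000408] = 5.76, so f = 0.03014.
ΔP = f(L/D_h)(ρV²/2) = 0.03014·3.13/0.07899·31.41 = 37.52 Pa.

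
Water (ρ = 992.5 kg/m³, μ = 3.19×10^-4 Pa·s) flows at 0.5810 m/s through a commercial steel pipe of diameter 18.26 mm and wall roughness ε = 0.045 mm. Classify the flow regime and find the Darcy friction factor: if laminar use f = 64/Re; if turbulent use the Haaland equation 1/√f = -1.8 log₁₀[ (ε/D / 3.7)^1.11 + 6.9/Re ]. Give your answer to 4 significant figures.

f ≈ 0.02843

Re = ρVD/μ = 992.5·0.581·0.01826/0.000319 = 3.301e+04.
Re > 4000 → turbulent. ε/D = 4.5e-05/0.01826 = 0.00246; Haaland: 1/√f = -1.8 log₁₀[0.000298 + 0.000209] = 5.931, so f = 0.02843.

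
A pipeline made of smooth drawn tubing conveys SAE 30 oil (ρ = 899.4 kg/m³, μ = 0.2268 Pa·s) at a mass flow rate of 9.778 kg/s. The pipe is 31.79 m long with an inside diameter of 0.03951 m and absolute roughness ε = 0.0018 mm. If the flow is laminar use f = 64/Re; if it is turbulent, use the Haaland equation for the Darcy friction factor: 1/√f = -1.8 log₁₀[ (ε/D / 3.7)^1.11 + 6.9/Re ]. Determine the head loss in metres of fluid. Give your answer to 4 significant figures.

h_f ≈ 148.5 m

A = πD²/4 = π(0.03951)²/4 = 0.001226 m²; mean velocity V = ṁ/(ρA) = 9.778/(899.4 · 0.001226) = 8.867 m/s.
Reynolds number Re = ρVD/μ = 899.4 · 8.867 · 0.03951 / 0.227 = 1389.
Re < 2300 → laminar flow, so f = 64/Re = 64/1389 = 0.04606 (the turbulent correlation is not needed).
Darcy-Weisbach: ΔP = f(L/D)(ρV²/2) = 0.04606·(31.79/0.03951)·(899.4·8.867²/2) = 0.04606·804.6·3.536e+04 = 1.311e+06 Pa.
Head loss h_f = ΔP/(ρg) = 1.311e+06/(899.4·9.81) = 148.5 m.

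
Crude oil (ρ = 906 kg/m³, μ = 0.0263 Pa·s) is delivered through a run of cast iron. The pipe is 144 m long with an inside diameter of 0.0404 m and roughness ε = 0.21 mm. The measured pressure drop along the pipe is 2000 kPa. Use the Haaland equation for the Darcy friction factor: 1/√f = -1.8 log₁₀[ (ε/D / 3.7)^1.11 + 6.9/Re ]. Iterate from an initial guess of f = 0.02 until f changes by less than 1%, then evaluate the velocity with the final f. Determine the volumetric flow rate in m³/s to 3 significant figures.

Rearranging Darcy-Weisbach: V = √(2·ΔP·D/(f·L·ρ)). With ε/D = 0.00021/0.0404 = 0.0052, iterate starting from f = 0.02:
  f = 0.02 → V = √(2·2e+06·0.0404/(0.02·144·906)) = 7.87 m/s; Re = ρVD/μ = 1.095e+04; f → 0.03716
  f = 0.03716 → V = 5.774 m/s; Re = 8035; f → 0.03903
  f = 0.03903 → V = 5.634 m/s; Re = 7841; f → 0.03919
Converged (Δf/f < 1%). With the final f = 0.03919: V = √(2·2e+06·0.0404/(0.03919·144·906)) = 5.622 m/s.
Q = V·A = 5.622·(π/4·0.0404²) = 0.007207 m³/s = 0.00721 m³/s.

Q ≈ 0.00721 m³/s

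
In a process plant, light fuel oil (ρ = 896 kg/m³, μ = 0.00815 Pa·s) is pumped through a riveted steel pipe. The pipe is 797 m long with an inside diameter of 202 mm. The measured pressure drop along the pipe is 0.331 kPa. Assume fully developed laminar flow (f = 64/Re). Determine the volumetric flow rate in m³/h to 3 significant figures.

For laminar flow, f = 64/Re with Re = ρVD/μ, so Darcy-Weisbach reduces to ΔP = 32μLV/D². Solving for V: V = ΔP·D²/(32μL) = 331·(0.202)²/(32·0.00815·797) = 0.06498 m/s.
Check: Re = ρVD/μ = 896·0.06498·0.202/0.00815 = 1443 < 2300, so the laminar assumption holds.
Q = V·A = 0.06498·(π/4·0.202²) = 0.002082 m³/s = 7.50 m³/h.

Q ≈ 7.50 m³/h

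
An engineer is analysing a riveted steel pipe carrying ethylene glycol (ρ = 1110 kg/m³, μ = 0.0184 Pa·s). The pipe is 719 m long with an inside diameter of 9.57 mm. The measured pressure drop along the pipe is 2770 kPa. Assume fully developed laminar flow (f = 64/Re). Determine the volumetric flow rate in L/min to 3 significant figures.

For laminar flow, f = 64/Re with Re = ρVD/μ, so Darcy-Weisbach reduces to ΔP = 32μLV/D². Solving for V: V = ΔP·D²/(32μL) = 2.77e+06·(0.00957)²/(32·0.0184·719) = 0.5992 m/s.
Check: Re = ρVD/μ = 1110·0.5992·0.00957/0.0184 = 346 < 2300, so the laminar assumption holds.
Q = V·A = 0.5992·(π/4·0.00957²) = 4.31e-05 m³/s = 2.59 L/min.

Q ≈ 2.59 L/min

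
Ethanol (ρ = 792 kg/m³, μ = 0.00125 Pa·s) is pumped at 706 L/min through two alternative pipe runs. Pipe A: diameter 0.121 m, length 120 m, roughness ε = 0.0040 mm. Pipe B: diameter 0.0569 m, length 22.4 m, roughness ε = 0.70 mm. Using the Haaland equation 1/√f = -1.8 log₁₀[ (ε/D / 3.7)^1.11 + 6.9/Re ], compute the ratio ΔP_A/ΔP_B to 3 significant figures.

ΔP_A/ΔP_B ≈ 0.0566

Pipe A: V = Q/A = 0.01177/0.0115 = 1.023 m/s; Re = 7.845e+04; ε/D = 3.31e-05; Haaland → f = 0.01888; ΔP_A = f(L/D)(ρV²/2) = 7762 Pa.
Pipe B: V = Q/A = 0.01177/0.002543 = 4.627 m/s; Re = 1.668e+05; ε/D = 0.0123; Haaland → f = 0.04109; ΔP_B = f(L/D)(ρV²/2) = 1.372e+05 Pa.
ΔP_A/ΔP_B = 7762/1.372e+05 = 0.0566.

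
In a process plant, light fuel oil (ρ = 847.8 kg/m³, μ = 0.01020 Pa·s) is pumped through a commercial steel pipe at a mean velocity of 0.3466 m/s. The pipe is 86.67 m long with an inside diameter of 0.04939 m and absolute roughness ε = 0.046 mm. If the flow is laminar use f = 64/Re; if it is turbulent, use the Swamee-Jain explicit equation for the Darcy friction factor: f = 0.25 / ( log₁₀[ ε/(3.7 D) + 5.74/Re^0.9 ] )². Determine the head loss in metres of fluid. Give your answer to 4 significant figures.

Reynolds number Re = ρVD/μ = 847.8 · 0.3466 · 0.04939 / 0.0102 = 1423.
Re < 2300 → laminar flow, so f = 64/Re = 64/1423 = 0.04498 (the turbulent correlation is not needed).
Darcy-Weisbach: ΔP = f(L/D)(ρV²/2) = 0.04498·(86.67/0.04939)·(847.8·0.3466²/2) = 0.04498·1755·50.92 = 4019 Pa.
Head loss h_f = ΔP/(ρg) = 4019/(847.8·9.81) = 0.4833 m.

h_f ≈ 0.4833 m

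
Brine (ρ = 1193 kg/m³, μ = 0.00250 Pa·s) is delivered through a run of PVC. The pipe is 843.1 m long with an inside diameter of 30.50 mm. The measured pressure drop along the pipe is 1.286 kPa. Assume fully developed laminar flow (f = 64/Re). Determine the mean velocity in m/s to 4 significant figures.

For laminar flow, f = 64/Re with Re = ρVD/μ, so Darcy-Weisbach reduces to ΔP = 32μLV/D². Solving for V: V = ΔP·D²/(32μL) = 1286·(0.0305)²/(32·0.0025·843.1) = 0.01774 m/s.
Check: Re = ρVD/μ = 1193·0.01774·0.0305/0.0025 = 258.1 < 2300, so the laminar assumption holds.

V ≈ 0.01774 m/s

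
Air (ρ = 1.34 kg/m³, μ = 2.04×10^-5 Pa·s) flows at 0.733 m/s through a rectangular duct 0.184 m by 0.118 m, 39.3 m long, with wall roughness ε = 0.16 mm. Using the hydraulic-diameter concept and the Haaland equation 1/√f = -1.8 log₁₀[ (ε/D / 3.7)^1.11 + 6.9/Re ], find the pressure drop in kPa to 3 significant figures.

ΔP ≈ 0.00349 kPa

Hydraulic diameter D_h = 4A/P = 4·(0.184·0.118)/(2·(0.184+0.118)) = 0.08685/0.604 = 0.1438 m.
Re = ρVD_h/μ = 1.34·0.733·0.1438/2.04e-05 = 6923.
ε/D_h = 0.00016/0.1438 = 0.00111; Haaland gives 1/√f = -1.8 log₁₀[0.000123+0.000997] = 5.311, so f = 0.03545.
ΔP = f(L/D_h)(ρV²/2) = 0.03545·39.3/0.1438·0.36 = 3.488 Pa.
ΔP = 0.00349 kPa.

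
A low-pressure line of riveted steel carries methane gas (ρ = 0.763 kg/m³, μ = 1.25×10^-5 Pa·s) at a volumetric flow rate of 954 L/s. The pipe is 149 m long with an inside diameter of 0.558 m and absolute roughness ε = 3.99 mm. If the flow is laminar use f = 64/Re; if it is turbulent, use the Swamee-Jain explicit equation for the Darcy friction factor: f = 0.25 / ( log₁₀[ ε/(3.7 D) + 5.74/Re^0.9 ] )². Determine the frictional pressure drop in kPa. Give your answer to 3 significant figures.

Q = 954 L/s = 954/1000 = 0.954 m³/s.
Cross-sectional area A = πD²/4 = π(0.558)²/4 = 0.2445 m²; mean velocity V = Q/A = 0.954/0.2445 = 3.901 m/s.
Reynolds number Re = ρVD/μ = 0.763 · 3.901 · 0.558 / 1.25e-05 = 1.329e+05.
Re > 4000 → turbulent. Relative roughness ε/D = 0.00399/0.558 = 0.00715. Swamee-Jain: f = 0.25/(log₁₀[0.00715/3.7 + 5.74/1.329e+05^0.9])² = 0.25/(log₁₀[0.00193 + 0.000141])² = 0.25/(-2.683)² = 0.03472.
Darcy-Weisbach: ΔP = f(L/D)(ρV²/2) = 0.03472·(149/0.558)·(0.763·3.901²/2) = 0.03472·267·5.806 = 53.83 Pa.
ΔP = 53.83 Pa = 0.0538 kPa.

ΔP ≈ 0.0538 kPa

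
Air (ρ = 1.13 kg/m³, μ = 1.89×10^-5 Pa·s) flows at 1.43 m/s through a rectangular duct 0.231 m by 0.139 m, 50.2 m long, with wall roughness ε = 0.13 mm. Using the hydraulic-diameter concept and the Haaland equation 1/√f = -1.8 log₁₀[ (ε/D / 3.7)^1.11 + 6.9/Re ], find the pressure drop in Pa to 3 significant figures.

ΔP ≈ 9.68 Pa

Hydraulic diameter D_h = 4A/P = 4·(0.231·0.139)/(2·(0.231+0.139)) = 0.1284/0.74 = 0.1736 m.
Re = ρVD_h/μ = 1.13·1.43·0.1736/1.89e-05 = 1.484e+04.
ε/D_h = 0.00013/0.1736 = 0.000749; Haaland gives 1/√f = -1.8 log₁₀[7.94e-05+0.000465] = 5.875, so f = 0.02897.
ΔP = f(L/D_h)(ρV²/2) = 0.02897·50.2/0.1736·1.155 = 9.681 Pa.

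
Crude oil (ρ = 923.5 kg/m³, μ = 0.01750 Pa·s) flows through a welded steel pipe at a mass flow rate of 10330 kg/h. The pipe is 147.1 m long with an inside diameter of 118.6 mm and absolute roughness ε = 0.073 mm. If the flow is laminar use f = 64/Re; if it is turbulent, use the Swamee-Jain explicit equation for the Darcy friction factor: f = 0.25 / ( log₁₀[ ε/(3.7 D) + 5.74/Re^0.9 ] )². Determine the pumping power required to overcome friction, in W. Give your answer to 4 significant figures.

ṁ = 10330 kg/h = 10330/3600 = 2.869 kg/s.
A = πD²/4 = π(0.1186)²/4 = 0.01105 m²; mean velocity V = ṁ/(ρA) = 2.869/(923.5 · 0.01105) = 0.2813 m/s.
Reynolds number Re = ρVD/μ = 923.5 · 0.2813 · 0.1186 / 0.0175 = 1760.
Re < 2300 → laminar flow, so f = 64/Re = 64/1760 = 0.03636 (the turbulent correlation is not needed).
Darcy-Weisbach: ΔP = f(L/D)(ρV²/2) = 0.03636·(147.1/0.1186)·(923.5·0.2813²/2) = 0.03636·1240·36.53 = 1647 Pa.
Q = ṁ/ρ = 2.869/923.5 = 0.003107 m³/s.
Pumping power P = QΔP = 0.003107·1647 = 5.1179 W = 5.118 W.

P ≈ 5.118 W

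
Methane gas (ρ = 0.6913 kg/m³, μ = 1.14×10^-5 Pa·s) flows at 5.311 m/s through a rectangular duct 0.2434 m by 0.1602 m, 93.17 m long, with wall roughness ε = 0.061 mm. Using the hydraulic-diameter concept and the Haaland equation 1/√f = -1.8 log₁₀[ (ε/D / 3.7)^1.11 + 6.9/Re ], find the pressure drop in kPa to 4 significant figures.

ΔP ≈ 0.09790 kPa

Hydraulic diameter D_h = 4A/P = 4·(0.2434·0.1602)/(2·(0.2434+0.1602)) = 0.156/0.8072 = 0.1932 m.
Re = ρVD_h/μ = 0.6913·5.311·0.1932/1.14e-05 = 6.223e+04.
ε/D_h = 6.1e-05/0.1932 = 0.000316; Haaland gives 1/√f = -1.8 log₁₀[3.04e-05+0.000111] = 6.93, so f = 0.02082.
ΔP = f(L/D_h)(ρV²/2) = 0.02082·93.17/0.1932·9.75 = 97.9 Pa.
ΔP = 0.09790 kPa.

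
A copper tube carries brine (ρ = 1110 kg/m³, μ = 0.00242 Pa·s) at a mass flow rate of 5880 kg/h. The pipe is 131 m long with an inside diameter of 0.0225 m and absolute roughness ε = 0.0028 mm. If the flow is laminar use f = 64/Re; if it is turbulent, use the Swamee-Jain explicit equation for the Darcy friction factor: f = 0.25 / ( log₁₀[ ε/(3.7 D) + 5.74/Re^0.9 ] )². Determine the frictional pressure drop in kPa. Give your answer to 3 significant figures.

ṁ = 5880 kg/h = 5880/3600 = 1.633 kg/s.
A = πD²/4 = π(0.0225)²/4 = 0.0003976 m²; mean velocity V = ṁ/(ρA) = 1.633/(1110 · 0.0003976) = 3.701 m/s.
Reynolds number Re = ρVD/μ = 1110 · 3.701 · 0.0225 / 0.00242 = 3.819e+04.
Re > 4000 → turbulent. Relative roughness ε/D = 2.8e-06/0.0225 = 0.000124. Swamee-Jain: f = 0.25/(log₁₀[0.000124/3.7 + 5.74/3.819e+04^0.9])² = 0.25/(log₁₀[3.36e-05 + 0.000432])² = 0.25/(-3.332)² = 0.02251.
Darcy-Weisbach: ΔP = f(L/D)(ρV²/2) = 0.02251·(131/0.0225)·(1110·3.701²/2) = 0.02251·5822·7601 = 9.964e+05 Pa.
ΔP = 9.964e+05 Pa = 996 kPa.

ΔP ≈ 996 kPa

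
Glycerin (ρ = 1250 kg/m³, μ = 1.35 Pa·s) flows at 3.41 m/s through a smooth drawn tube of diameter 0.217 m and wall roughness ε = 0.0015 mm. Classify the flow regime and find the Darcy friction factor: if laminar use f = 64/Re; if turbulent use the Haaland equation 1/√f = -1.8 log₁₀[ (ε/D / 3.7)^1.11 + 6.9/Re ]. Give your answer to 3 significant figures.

f ≈ 0.0934

Re = ρVD/μ = 1250·3.41·0.217/1.35 = 685.2.
Re < 2300 → laminar, so f = 64/Re = 0.09341 (roughness is irrelevant in laminar flow).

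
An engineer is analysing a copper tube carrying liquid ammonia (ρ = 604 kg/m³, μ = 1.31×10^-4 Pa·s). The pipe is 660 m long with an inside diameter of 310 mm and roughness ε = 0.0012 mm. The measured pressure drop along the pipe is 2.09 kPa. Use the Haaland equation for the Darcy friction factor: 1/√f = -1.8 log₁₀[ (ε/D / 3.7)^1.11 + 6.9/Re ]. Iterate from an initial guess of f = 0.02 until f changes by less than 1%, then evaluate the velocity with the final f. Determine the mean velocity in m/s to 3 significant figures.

V ≈ 0.515 m/s

Rearranging Darcy-Weisbach: V = √(2·ΔP·D/(f·L·ρ)). With ε/D = 1.2e-06/0.31 = 3.87e-06, iterate starting from f = 0.02:
  f = 0.02 → V = √(2·2090·0.31/(0.02·660·604)) = 0.4031 m/s; Re = ρVD/μ = 5.762e+05; f → 0.01278
  f = 0.01278 → V = 0.5042 m/s; Re = 7.207e+05; f → 0.0123
  f = 0.0123 → V = 0.514 m/s; Re = 7.347e+05; f → 0.01226
Converged (Δf/f < 1%). With the final f = 0.01226: V = √(2·2090·0.31/(0.01226·660·604)) = 0.5148 m/s.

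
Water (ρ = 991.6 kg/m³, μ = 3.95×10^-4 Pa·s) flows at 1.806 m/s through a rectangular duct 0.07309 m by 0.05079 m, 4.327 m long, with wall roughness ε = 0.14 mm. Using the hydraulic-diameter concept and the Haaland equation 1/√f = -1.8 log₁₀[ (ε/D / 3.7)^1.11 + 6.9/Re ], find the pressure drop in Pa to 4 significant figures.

Hydraulic diameter D_h = 4A/P = 4·(0.07309·0.05079)/(2·(0.07309+0.05079)) = 0.01485/0.2478 = 0.05993 m.
Re = ρVD_h/μ = 991.6·1.806·0.05993/0.000395 = 2.717e+05.
ε/D_h = 0.00014/0.05993 = 0.00234; Haaland gives 1/√f = -1.8 log₁₀[0.000281+2.54e-05] = 6.325, so f = 0.02499.
ΔP = f(L/D_h)(ρV²/2) = 0.02499·4.327/0.05993·1617 = 2918 Pa.

ΔP ≈ 2918 Pa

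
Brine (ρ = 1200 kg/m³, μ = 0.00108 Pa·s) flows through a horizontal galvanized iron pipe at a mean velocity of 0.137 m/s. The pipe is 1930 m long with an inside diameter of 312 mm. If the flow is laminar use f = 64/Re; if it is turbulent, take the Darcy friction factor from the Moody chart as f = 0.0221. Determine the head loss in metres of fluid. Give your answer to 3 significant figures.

h_f ≈ 0.131 m

Reynolds number Re = ρVD/μ = 1200 · 0.137 · 0.312 / 0.00108 = 4.749e+04.
Re > 4000 → turbulent; use the Moody-chart value f = 0.0221.
Darcy-Weisbach: ΔP = f(L/D)(ρV²/2) = 0.0221·(1930/0.312)·(1200·0.137²/2) = 0.0221·6186·11.26 = 1540 Pa.
Head loss h_f = ΔP/(ρg) = 1540/(1200·9.81) = 0.131 m.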